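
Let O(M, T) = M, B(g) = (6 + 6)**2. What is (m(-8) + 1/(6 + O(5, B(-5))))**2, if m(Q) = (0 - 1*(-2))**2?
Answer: 2025/121 ≈ 16.736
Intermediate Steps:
B(g) = 144 (B(g) = 12**2 = 144)
m(Q) = 4 (m(Q) = (0 + 2)**2 = 2**2 = 4)
(m(-8) + 1/(6 + O(5, B(-5))))**2 = (4 + 1/(6 + 5))**2 = (4 + 1/11)**2 = (45/11)**2 = 2025/121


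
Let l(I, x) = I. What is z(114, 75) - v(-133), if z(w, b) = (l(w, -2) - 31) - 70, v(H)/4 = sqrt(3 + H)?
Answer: 13 - 4*I*sqrt(130) ≈ 13.0 - 45.607*I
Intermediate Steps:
v(H) = 4*sqrt(3 + H)
z(w, b) = -101 + w (z(w, b) = (w - 31) - 70 = (-31 + w) - 70 = -101 + w)
z(114, 75) - v(-133) = (-101 + 114) - 4*sqrt(3 - 133) = 13 - 4*sqrt(-130) = 13 - 4*I*sqrt(130)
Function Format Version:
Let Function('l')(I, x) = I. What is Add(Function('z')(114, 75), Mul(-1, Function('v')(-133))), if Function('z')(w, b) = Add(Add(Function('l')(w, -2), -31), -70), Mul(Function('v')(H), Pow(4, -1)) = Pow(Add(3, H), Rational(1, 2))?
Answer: Add(13, Mul(-4, I, Pow(130, Rational(1, 2)))) ≈ Add(13.000, Mul(-45.607, I))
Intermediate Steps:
Function('v')(H) = Mul(4, Pow(Add(3, H), Rational(1, 2)))
Function('z')(w, b) = Add(-101, w) (Function('z')(w, b) = Add(Add(w, -31), -70) = Add(Add(-31, w), -70) = Add(-101, w))
Add(Function('z')(114, 75), Mul(-1, Function('v')(-133))) = Add(Add(-101, 114), Mul(-1, Mul(4, Pow(Add(3, -133), Rational(1, 2))))) = Add(13, Mul(-1, Mul(4, Pow(-130, Rational(1, 2))))) = Add(13, Mul(-1, Mul(4, Mul(I, Pow(130, Rational(1, 2)))))) = Add(13, Mul(-1, Mul(4, I, Pow(130, Rational(1, 2))))) = Add(13, Mul(-4, I, Pow(130, Rational(1, 2))))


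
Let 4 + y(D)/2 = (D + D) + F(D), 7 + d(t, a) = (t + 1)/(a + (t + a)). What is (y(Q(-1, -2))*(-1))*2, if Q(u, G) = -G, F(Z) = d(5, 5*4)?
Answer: 412/15 ≈ 27.467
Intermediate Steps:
d(t, a) = -7 + (1 + t)/(t + 2*a) (d(t, a) = -7 + (t + 1)/(a + (t + a)) = -7 + (1 + t)/(a + (a + t)) = -7 + (1 + t)/(t + 2*a))
F(Z) = -103/15 (F(Z) = (1 - 70*4 - 6*5)/(5 + 2*(5*4)) = (1 - 14*20 - 30)/(5 + 2*20) = (1 - 280 - 30)/(5 + 40) = -309/45 = (1/45)*(-309) = -103/15)
y(D) = -326/15 + 4*D (y(D) = -8 + 2*((D + D) - 103/15) = -8 + 2*(2*D - 103/15) = -8 + 2*(-103/15 + 2*D) = -8 + (-206/15 + 4*D) = -326/15 + 4*D)
(y(Q(-1, -2))*(-1))*2 = ((-326/15 + 4*(-1*(-2)))*(-1))*2 = ((-326/15 + 4*2)*(-1))*2 = ((-326/15 + 8)*(-1))*2 = -206/15*(-1)*2 = (206/15)*2 = 412/15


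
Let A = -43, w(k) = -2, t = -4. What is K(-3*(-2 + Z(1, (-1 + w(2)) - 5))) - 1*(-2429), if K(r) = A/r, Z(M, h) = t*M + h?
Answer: 101975/42 ≈ 2428.0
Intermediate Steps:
Z(M, h) = h - 4*M (Z(M, h) = -4*M + h = h - 4*M)
K(r) = -43/r
K(-3*(-2 + Z(1, (-1 + w(2)) - 5))) - 1*(-2429) = -43*(-1/(3*(-2 + (((-1 - 2) - 5) - 4*1)))) - 1*(-2429) = -43*(-1/(3*(-2 + ((-3 - 5) - 4)))) + 2429 = -43*(-1/(3*(-2 + (-8 - 4)))) + 2429 = -43*(-1/(3*(-2 - 12))) + 2429 = -43/((-3*(-14))) + 2429 = -43/42 + 2429 = 101975/42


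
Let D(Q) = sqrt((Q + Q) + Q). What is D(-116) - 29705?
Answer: -29705 + 2*I*sqrt(87) ≈ -29705.0 + 18.655*I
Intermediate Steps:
D(Q) = sqrt(3)*sqrt(Q) (D(Q) = sqrt(2*Q + Q) = sqrt(3*Q) = sqrt(3)*sqrt(Q))
D(-116) - 29705 = sqrt(3)*sqrt(-116) - 29705 = sqrt(3)*(2*I*sqrt(29)) - 29705 = 2*I*sqrt(87) - 29705 = -29705 + 2*I*sqrt(87)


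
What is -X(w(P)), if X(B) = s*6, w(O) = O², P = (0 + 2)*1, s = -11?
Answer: 66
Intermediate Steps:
P = 2 (P = 2*1 = 2)
X(B) = -66 (X(B) = -11*6 = -66)
-X(w(P)) = -1*(-66) = 66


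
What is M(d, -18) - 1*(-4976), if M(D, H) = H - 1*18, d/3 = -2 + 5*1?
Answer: 4940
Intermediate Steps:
d = 9 (d = 3*(-2 + 5*1) = 3*(-2 + 5) = 3*3 = 9)
M(D, H) = -18 + H (M(D, H) = H - 18 = -18 + H)
M(d, -18) - 1*(-4976) = (-18 - 18) - 1*(-4976) = -36 + 4976 = 4940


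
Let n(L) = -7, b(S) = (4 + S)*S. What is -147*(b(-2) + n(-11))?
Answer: 1617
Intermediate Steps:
b(S) = S*(4 + S)
-147*(b(-2) + n(-11)) = -147*(-2*(4 - 2) - 7) = -147*(-2*2 - 7) = -147*(-4 - 7) = -147*(-11) = 1617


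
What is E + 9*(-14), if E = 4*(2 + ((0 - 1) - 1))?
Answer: -126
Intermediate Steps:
E = 0 (E = 4*(2 + (-1 - 1)) = 4*(2 - 2) = 4*0 = 0)
E + 9*(-14) = 0 + 9*(-14) = 0 - 126 = -126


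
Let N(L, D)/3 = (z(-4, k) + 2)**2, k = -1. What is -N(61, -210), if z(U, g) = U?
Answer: -12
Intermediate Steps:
N(L, D) = 12 (N(L, D) = 3*(-4 + 2)**2 = 3*(-2)**2 = 3*4 = 12)
-N(61, -210) = -1*12 = -12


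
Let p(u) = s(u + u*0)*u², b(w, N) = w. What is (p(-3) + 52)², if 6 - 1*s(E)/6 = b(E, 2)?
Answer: 289444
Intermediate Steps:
s(E) = 36 - 6*E
p(u) = u²*(36 - 6*u) (p(u) = (36 - 6*(u + u*0))*u² = (36 - 6*(u + 0))*u² = (36 - 6*u)*u² = u²*(36 - 6*u))
(p(-3) + 52)² = (6*(-3)²*(6 - 1*(-3)) + 52)² = (6*9*(6 + 3) + 52)² = (6*9*9 + 52)² = (486 + 52)² = 538² = 289444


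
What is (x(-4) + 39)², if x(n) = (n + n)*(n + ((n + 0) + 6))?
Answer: 3025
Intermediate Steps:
x(n) = 2*n*(6 + 2*n) (x(n) = (2*n)*(n + (n + 6)) = (2*n)*(n + (6 + n)) = (2*n)*(6 + 2*n) = 2*n*(6 + 2*n))
(x(-4) + 39)² = (4*(-4)*(3 - 4) + 39)² = (4*(-4)*(-1) + 39)² = (16 + 39)² = 55² = 3025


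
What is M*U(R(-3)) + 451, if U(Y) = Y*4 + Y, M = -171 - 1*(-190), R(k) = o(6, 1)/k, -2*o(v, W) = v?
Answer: 546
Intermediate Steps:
o(v, W) = -v/2
R(k) = -3/k (R(k) = (-1/2*6)/k = -3/k)
M = 19 (M = -171 + 190 = 19)
U(Y) = 5*Y (U(Y) = 4*Y + Y = 5*Y)
M*U(R(-3)) + 451 = 19*(5*(-3/(-3))) + 451 = 19*(5*(-3*(-1/3))) + 451 = 19*(5*1) + 451 = 19*5 + 451 = 95 + 451 = 546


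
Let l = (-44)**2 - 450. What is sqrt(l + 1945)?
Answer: sqrt(3431) ≈ 58.575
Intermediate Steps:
l = 1486 (l = 1936 - 450 = 1486)
sqrt(l + 1945) = sqrt(1486 + 1945) = sqrt(3431)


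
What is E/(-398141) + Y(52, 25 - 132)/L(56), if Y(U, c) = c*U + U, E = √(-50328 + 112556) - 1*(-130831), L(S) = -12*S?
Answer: 263329345/33443844 - 2*√15557/398141 ≈ 7.8732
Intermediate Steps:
E = 130831 + 2*√15557 (E = √62228 + 130831 = 2*√15557 + 130831 = 130831 + 2*√15557 ≈ 1.3108e+5)
Y(U, c) = U + U*c (Y(U, c) = U*c + U = U + U*c)
E/(-398141) + Y(52, 25 - 132)/L(56) = (130831 + 2*√15557)/(-398141) + (52*(1 + (25 - 132)))/((-12*56)) = (130831 + 2*√15557)*(-1/398141) + (52*(1 - 107))/(-672) = (-130831/398141 - 2*√15557/398141) + (52*(-106))*(-1/672) = (-130831/398141 - 2*√15557/398141) - 5512*(-1/672) = (-130831/398141 - 2*√15557/398141) + 689/84 = 263329345/33443844 - 2*√15557/398141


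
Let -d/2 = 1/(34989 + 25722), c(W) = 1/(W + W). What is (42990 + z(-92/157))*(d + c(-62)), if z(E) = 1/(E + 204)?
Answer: -83692366536323/240419445504 ≈ -348.11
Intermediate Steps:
c(W) = 1/(2*W)
z(E) = 1/(204 + E)
d = -2/60711 (d = -2/(34989 + 25722) = -2/60711 ≈ -3.2943e-5)
(42990 + z(-92/157))*(d + c(-62)) = (42990 + 1/(204 - 92/157))*(-2/60711 + (1/2)/(-62)) = (42990 + 1/(204 - 92*1/157))*(-2/60711 + (1/2)*(-1/62)) = (42990 + 1/(204 - 92/157))*(-2/60711 - 1/124) = (42990 + 1/(31936/157))*(-60959/7528164) = (42990 + 157/31936)*(-60959/7528164) = (1372928797/31936)*(-60959/7528164) = -83692366536323/240419445504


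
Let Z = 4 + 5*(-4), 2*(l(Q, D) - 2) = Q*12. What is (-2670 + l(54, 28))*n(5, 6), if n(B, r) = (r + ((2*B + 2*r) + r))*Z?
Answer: 1275136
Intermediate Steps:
l(Q, D) = 2 + 6*Q (l(Q, D) = 2 + (Q*12)/2 = 2 + (12*Q)/2 = 2 + 6*Q)
Z = -16 (Z = 4 - 20 = -16)
n(B, r) = -64*r - 32*B (n(B, r) = (r + ((2*B + 2*r) + r))*(-16) = (r + (2*B + 3*r))*(-16) = (2*B + 4*r)*(-16) = -64*r - 32*B)
(-2670 + l(54, 28))*n(5, 6) = (-2670 + (2 + 6*54))*(-64*6 - 32*5) = (-2670 + (2 + 324))*(-384 - 160) = (-2670 + 326)*(-544) = -2344*(-544) = 1275136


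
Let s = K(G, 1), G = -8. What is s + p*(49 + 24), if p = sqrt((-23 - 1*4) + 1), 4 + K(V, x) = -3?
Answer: -7 + 73*I*sqrt(26) ≈ -7.0 + 372.23*I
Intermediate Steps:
K(V, x) = -7 (K(V, x) = -4 - 3 = -7)
s = -7
p = I*sqrt(26) (p = sqrt((-23 - 4) + 1) = sqrt(-27 + 1) = sqrt(-26) = I*sqrt(26) ≈ 5.099*I)
s + p*(49 + 24) = -7 + (I*sqrt(26))*(49 + 24) = -7 + (I*sqrt(26))*73 = -7 + 73*I*sqrt(26)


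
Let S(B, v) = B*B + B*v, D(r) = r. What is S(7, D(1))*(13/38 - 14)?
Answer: -14532/19 ≈ -764.84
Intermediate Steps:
S(B, v) = B**2 + B*v
S(7, D(1))*(13/38 - 14) = (7*(7 + 1))*(13/38 - 14) = (7*8)*(13*(1/38) - 14) = 56*(13/38 - 14) = 56*(-519/38) = -14532/19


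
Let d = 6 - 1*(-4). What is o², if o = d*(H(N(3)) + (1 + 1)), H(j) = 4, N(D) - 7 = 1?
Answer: 3600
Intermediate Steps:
N(D) = 8 (N(D) = 7 + 1 = 8)
d = 10 (d = 6 + 4 = 10)
o = 60 (o = 10*(4 + (1 + 1)) = 10*(4 + 2) = 10*6 = 60)
o² = 60² = 3600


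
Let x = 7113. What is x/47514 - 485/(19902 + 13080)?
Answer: 17629723/130592229 ≈ 0.13500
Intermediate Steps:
x/47514 - 485/(19902 + 13080) = 7113/47514 - 485/(19902 + 13080) = 7113*(1/47514) - 485/32982 = 2371/15838 - 485*1/32982 = 2371/15838 - 485/32982 = 17629723/130592229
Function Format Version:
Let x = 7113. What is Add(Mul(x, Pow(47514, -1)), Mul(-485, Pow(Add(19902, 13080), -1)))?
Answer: Rational(17629723, 130592229) ≈ 0.13500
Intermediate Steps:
Add(Mul(x, Pow(47514, -1)), Mul(-485, Pow(Add(19902, 13080), -1))) = Add(Mul(7113, Pow(47514, -1)), Mul(-485, Pow(Add(19902, 13080), -1))) = Add(Mul(7113, Rational(1, 47514)), Mul(-485, Pow(32982, -1))) = Add(Rational(2371, 15838), Mul(-485, Rational(1, 32982))) = Add(Rational(2371, 15838), Rational(-485, 32982)) = Rational(17629723, 130592229)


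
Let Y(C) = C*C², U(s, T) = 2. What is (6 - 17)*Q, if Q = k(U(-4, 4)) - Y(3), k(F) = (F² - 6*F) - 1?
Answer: 396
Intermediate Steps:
Y(C) = C³
k(F) = -1 + F² - 6*F
Q = -36 (Q = (-1 + 2² - 6*2) - 1*3³ = (-1 + 4 - 12) - 1*27 = -9 - 27 = -36)
(6 - 17)*Q = (6 - 17)*(-36) = -11*(-36) = 396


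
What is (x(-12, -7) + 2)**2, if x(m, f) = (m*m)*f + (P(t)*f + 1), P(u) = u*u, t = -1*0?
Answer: 1010025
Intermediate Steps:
t = 0
P(u) = u**2
x(m, f) = 1 + f*m**2 (x(m, f) = (m*m)*f + (0**2*f + 1) = m**2*f + (0*f + 1) = f*m**2 + (0 + 1) = f*m**2 + 1 = 1 + f*m**2)
(x(-12, -7) + 2)**2 = ((1 - 7*(-12)**2) + 2)**2 = ((1 - 7*144) + 2)**2 = ((1 - 1008) + 2)**2 = (-1007 + 2)**2 = (-1005)**2 = 1010025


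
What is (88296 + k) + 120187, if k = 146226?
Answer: 354709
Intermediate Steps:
(88296 + k) + 120187 = (88296 + 146226) + 120187 = 234522 + 120187 = 354709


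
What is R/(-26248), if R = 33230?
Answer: -16615/13124 ≈ -1.2660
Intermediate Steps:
R/(-26248) = 33230/(-26248) = 33230*(-1/26248) = -16615/13124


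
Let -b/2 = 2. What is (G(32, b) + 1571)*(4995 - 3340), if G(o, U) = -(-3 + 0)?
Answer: 2604970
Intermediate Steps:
b = -4 (b = -2*2 = -4)
G(o, U) = 3 (G(o, U) = -1*(-3) = 3)
(G(32, b) + 1571)*(4995 - 3340) = (3 + 1571)*(4995 - 3340) = 1574*1655 = 2604970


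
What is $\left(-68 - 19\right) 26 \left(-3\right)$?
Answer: $6786$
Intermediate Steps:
$\left(-68 - 19\right) 26 \left(-3\right) = \left(-87\right) \left(-78\right) = 6786$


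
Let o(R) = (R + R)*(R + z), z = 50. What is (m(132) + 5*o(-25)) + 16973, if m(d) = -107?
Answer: 10616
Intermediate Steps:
o(R) = 2*R*(50 + R) (o(R) = (R + R)*(R + 50) = (2*R)*(50 + R) = 2*R*(50 + R))
(m(132) + 5*o(-25)) + 16973 = (-107 + 5*(2*(-25)*(50 - 25))) + 16973 = (-107 + 5*(2*(-25)*25)) + 16973 = (-107 + 5*(-1250)) + 16973 = (-107 - 6250) + 16973 = -6357 + 16973 = 10616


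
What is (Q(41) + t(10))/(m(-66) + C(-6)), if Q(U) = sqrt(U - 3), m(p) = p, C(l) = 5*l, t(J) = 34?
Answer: -17/48 - sqrt(38)/96 ≈ -0.41838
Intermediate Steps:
Q(U) = sqrt(-3 + U)
(Q(41) + t(10))/(m(-66) + C(-6)) = (sqrt(-3 + 41) + 34)/(-66 + 5*(-6)) = (sqrt(38) + 34)/(-66 - 30) = (34 + sqrt(38))/(-96) = (34 + sqrt(38))*(-1/96) = -17/48 - sqrt(38)/96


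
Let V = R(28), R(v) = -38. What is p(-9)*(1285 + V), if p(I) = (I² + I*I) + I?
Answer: 190791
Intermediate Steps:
p(I) = I + 2*I² (p(I) = (I² + I²) + I = 2*I² + I = I + 2*I²)
V = -38
p(-9)*(1285 + V) = (-9*(1 + 2*(-9)))*(1285 - 38) = -9*(1 - 18)*1247 = -9*(-17)*1247 = 153*1247 = 190791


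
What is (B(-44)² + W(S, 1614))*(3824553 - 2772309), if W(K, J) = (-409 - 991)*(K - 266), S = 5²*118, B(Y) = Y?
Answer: -3951874910016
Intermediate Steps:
S = 2950 (S = 25*118 = 2950)
W(K, J) = 372400 - 1400*K (W(K, J) = -1400*(-266 + K) = 372400 - 1400*K)
(B(-44)² + W(S, 1614))*(3824553 - 2772309) = ((-44)² + (372400 - 1400*2950))*(3824553 - 2772309) = (1936 + (372400 - 4130000))*1052244 = (1936 - 3757600)*1052244 = -3755664*1052244 = -3951874910016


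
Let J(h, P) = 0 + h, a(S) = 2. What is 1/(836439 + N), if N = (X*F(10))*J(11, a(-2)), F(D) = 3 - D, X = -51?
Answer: 1/840366 ≈ 1.1900e-6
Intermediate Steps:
J(h, P) = h
N = 3927 (N = -51*(3 - 1*10)*11 = -51*(3 - 10)*11 = -51*(-7)*11 = 357*11 = 3927)
1/(836439 + N) = 1/(836439 + 3927) = 1/840366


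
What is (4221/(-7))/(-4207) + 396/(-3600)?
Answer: 14023/420700 ≈ 0.033333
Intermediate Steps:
(4221/(-7))/(-4207) + 396/(-3600) = (4221*(-⅐))*(-1/4207) + 396*(-1/3600) = -603*(-1/4207) - 11/100 = 603/4207 - 11/100 = 14023/420700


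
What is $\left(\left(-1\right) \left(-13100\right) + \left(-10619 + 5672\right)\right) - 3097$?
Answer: $5056$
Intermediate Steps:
$\left(\left(-1\right) \left(-13100\right) + \left(-10619 + 5672\right)\right) - 3097 = \left(13100 - 4947\right) - 3097 = 8153 - 3097 = 5056$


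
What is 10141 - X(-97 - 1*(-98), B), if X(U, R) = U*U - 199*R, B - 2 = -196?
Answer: -28466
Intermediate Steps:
B = -194 (B = 2 - 196 = -194)
X(U, R) = U**2 - 199*R
10141 - X(-97 - 1*(-98), B) = 10141 - ((-97 - 1*(-98))**2 - 199*(-194)) = 10141 - ((-97 + 98)**2 + 38606) = 10141 - (1**2 + 38606) = 10141 - (1 + 38606) = 10141 - 1*38607 = 10141 - 38607 = -28466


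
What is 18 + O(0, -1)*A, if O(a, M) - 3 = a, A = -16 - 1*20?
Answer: -90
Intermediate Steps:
A = -36 (A = -16 - 20 = -36)
O(a, M) = 3 + a
18 + O(0, -1)*A = 18 + (3 + 0)*(-36) = 18 + 3*(-36) = 18 - 108 = -90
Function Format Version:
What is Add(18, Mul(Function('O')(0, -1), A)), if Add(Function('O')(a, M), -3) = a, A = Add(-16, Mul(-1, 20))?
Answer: -90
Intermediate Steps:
A = -36 (A = Add(-16, -20) = -36)
Function('O')(a, M) = Add(3, a)
Add(18, Mul(Function('O')(0, -1), A)) = Add(18, Mul(Add(3, 0), -36)) = Add(18, Mul(3, -36)) = Add(18, -108) = -90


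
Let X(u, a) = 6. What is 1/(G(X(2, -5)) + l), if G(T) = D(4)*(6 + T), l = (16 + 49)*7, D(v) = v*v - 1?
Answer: 1/635 ≈ 0.0015748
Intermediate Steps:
D(v) = -1 + v² (D(v) = v² - 1 = -1 + v²)
l = 455 (l = 65*7 = 455)
G(T) = 90 + 15*T (G(T) = (-1 + 4²)*(6 + T) = (-1 + 16)*(6 + T) = 15*(6 + T) = 90 + 15*T)
1/(G(X(2, -5)) + l) = 1/((90 + 15*6) + 455) = 1/((90 + 90) + 455) = 1/(180 + 455) = 1/635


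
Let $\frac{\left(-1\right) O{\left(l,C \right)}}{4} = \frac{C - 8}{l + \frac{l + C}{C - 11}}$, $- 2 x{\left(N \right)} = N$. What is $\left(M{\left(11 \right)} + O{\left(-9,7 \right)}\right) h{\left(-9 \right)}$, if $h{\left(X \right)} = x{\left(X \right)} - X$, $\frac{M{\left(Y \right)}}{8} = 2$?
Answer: $\frac{3564}{17} \approx 209.65$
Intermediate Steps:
$x{\left(N \right)} = - \frac{N}{2}$
$O{\left(l,C \right)} = - \frac{4 \left(-8 + C\right)}{l + \frac{C + l}{-11 + C}}$ ($O{\left(l,C \right)} = - 4 \frac{C - 8}{l + \frac{l + C}{C - 11}} = - 4 \frac{-8 + C}{l + \frac{C + l}{-11 + C}} = - \frac{4 \left(-8 + C\right)}{l + \frac{C + l}{-11 + C}}$)
$M{\left(Y \right)} = 16$ ($M{\left(Y \right)} = 8 \cdot 2 = 16$)
$h{\left(X \right)} = - \frac{3 X}{2}$ ($h{\left(X \right)} = - \frac{X}{2} - X = - \frac{3 X}{2}$)
$\left(M{\left(11 \right)} + O{\left(-9,7 \right)}\right) h{\left(-9 \right)} = \left(16 + \frac{4 \left(-88 - 7^{2} + 19 \cdot 7\right)}{7 - -90 + 7 \left(-9\right)}\right) \left(\left(- \frac{3}{2}\right) \left(-9\right)\right) = \left(16 + \frac{4 \left(-88 - 49 + 133\right)}{7 + 90 - 63}\right) \frac{27}{2} = \left(16 + \frac{4 \left(-88 - 49 + 133\right)}{34}\right) \frac{27}{2} = \left(16 + 4 \cdot \frac{1}{34} \left(-4\right)\right) \frac{27}{2} = \left(16 - \frac{8}{17}\right) \frac{27}{2} = \frac{264}{17} \cdot \frac{27}{2} = \frac{3564}{17}$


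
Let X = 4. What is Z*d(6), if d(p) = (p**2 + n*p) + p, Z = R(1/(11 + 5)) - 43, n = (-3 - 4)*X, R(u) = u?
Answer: 43281/8 ≈ 5410.1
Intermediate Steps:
n = -28 (n = (-3 - 4)*4 = -7*4 = -28)
Z = -687/16 (Z = 1/(11 + 5) - 43 = 1/16 - 43 = -687/16 ≈ -42.938)
d(p) = p**2 - 27*p (d(p) = (p**2 - 28*p) + p = p**2 - 27*p)
Z*d(6) = -2061*(-27 + 6)/8 = -2061*(-21)/8 = -687/16*(-126) = 43281/8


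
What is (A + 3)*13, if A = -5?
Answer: -26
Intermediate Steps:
(A + 3)*13 = (-5 + 3)*13 = -2*13 = -26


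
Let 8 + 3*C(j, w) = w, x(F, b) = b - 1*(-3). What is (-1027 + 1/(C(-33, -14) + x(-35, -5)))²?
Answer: 827080081/784 ≈ 1.0549e+6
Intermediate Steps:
x(F, b) = 3 + b (x(F, b) = b + 3 = 3 + b)
C(j, w) = -8/3 + w/3
(-1027 + 1/(C(-33, -14) + x(-35, -5)))² = (-1027 + 1/((-8/3 + (⅓)*(-14)) + (3 - 5)))² = (-1027 + 1/((-8/3 - 14/3) - 2))² = (-1027 + 1/(-22/3 - 2))² = (-1027 + 1/(-28/3))² = (-1027 - 3/28)² = (-28759/28)² = 827080081/784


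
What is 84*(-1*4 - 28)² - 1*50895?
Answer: 35121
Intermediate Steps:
84*(-1*4 - 28)² - 1*50895 = 84*(-4 - 28)² - 50895 = 84*(-32)² - 50895 = 84*1024 - 50895 = 86016 - 50895 = 35121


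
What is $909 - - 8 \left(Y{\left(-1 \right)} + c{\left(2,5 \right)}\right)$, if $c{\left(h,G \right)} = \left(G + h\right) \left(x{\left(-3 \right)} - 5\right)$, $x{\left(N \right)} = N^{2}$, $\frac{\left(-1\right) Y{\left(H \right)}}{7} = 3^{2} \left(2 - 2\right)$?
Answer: $1133$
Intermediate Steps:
$Y{\left(H \right)} = 0$ ($Y{\left(H \right)} = - 7 \cdot 3^{2} \left(2 - 2\right) = - 7 \cdot 9 \cdot 0 = \left(-7\right) 0 = 0$)
$c{\left(h,G \right)} = 4 G + 4 h$ ($c{\left(h,G \right)} = \left(G + h\right) \left(\left(-3\right)^{2} - 5\right) = \left(G + h\right) \left(9 - 5\right) = \left(G + h\right) 4 = 4 G + 4 h$)
$909 - - 8 \left(Y{\left(-1 \right)} + c{\left(2,5 \right)}\right) = 909 - - 8 \left(0 + \left(4 \cdot 5 + 4 \cdot 2\right)\right) = 909 - - 8 \left(0 + \left(20 + 8\right)\right) = 909 - - 8 \left(0 + 28\right) = 909 - \left(-8\right) 28 = 909 - -224 = 909 + 224 = 1133$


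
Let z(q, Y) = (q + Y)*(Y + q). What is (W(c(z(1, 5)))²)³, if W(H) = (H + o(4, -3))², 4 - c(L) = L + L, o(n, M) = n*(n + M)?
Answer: 4722366482869645213696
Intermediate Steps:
z(q, Y) = (Y + q)² (z(q, Y) = (Y + q)*(Y + q) = (Y + q)²)
o(n, M) = n*(M + n)
c(L) = 4 - 2*L (c(L) = 4 - (L + L) = 4 - 2*L)
W(H) = (4 + H)² (W(H) = (H + 4*(-3 + 4))² = (H + 4*1)² = (H + 4)² = (4 + H)²)
(W(c(z(1, 5)))²)³ = (((4 + (4 - 2*(5 + 1)²))²)²)³ = (((4 + (4 - 2*6²))²)²)³ = (((4 + (4 - 2*36))²)²)³ = (((4 + (4 - 72))²)²)³ = (((4 - 68)²)²)³ = (((-64)²)²)³ = (4096²)³ = 16777216³ = 4722366482869645213696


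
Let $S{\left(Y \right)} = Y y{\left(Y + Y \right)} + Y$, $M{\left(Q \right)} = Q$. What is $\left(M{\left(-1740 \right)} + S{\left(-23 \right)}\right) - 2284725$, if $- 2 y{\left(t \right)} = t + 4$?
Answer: $-2286971$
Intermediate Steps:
$y{\left(t \right)} = -2 - \frac{t}{2}$ ($y{\left(t \right)} = - \frac{t + 4}{2} = - \frac{4 + t}{2} = -2 - \frac{t}{2}$)
$S{\left(Y \right)} = Y + Y \left(-2 - Y\right)$ ($S{\left(Y \right)} = Y \left(-2 - \frac{Y + Y}{2}\right) + Y = Y \left(-2 - \frac{2 Y}{2}\right) + Y = Y \left(-2 - Y\right) + Y = Y + Y \left(-2 - Y\right)$)
$\left(M{\left(-1740 \right)} + S{\left(-23 \right)}\right) - 2284725 = \left(-1740 - - 23 \left(1 - 23\right)\right) - 2284725 = \left(-1740 - \left(-23\right) \left(-22\right)\right) - 2284725 = \left(-1740 - 506\right) - 2284725 = -2246 - 2284725 = -2286971$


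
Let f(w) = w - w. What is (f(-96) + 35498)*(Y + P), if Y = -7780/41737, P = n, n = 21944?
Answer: 32511515916104/41737 ≈ 7.7896e+8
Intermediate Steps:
f(w) = 0
P = 21944
Y = -7780/41737 (Y = -7780*1/41737 = -7780/41737 ≈ -0.18641)
(f(-96) + 35498)*(Y + P) = (0 + 35498)*(-7780/41737 + 21944) = 35498*(915868948/41737) = 32511515916104/41737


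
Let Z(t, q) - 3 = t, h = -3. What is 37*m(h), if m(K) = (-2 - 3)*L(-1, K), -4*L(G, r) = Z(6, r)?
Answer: 1665/4 ≈ 416.25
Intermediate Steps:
Z(t, q) = 3 + t
L(G, r) = -9/4 (L(G, r) = -(3 + 6)/4 = -¼*9 = -9/4)
m(K) = 45/4 (m(K) = (-2 - 3)*(-9/4) = -5*(-9/4) = 45/4)
37*m(h) = 37*(45/4) = 1665/4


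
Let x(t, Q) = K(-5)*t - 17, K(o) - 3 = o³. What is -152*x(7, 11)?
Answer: 132392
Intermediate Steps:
K(o) = 3 + o³
x(t, Q) = -17 - 122*t (x(t, Q) = (3 + (-5)³)*t - 17 = (3 - 125)*t - 17 = -122*t - 17 = -17 - 122*t)
-152*x(7, 11) = -152*(-17 - 122*7) = -152*(-17 - 854) = -152*(-871) = 132392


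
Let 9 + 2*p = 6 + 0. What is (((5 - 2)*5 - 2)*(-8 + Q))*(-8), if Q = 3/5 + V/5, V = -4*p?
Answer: 3224/5 ≈ 644.80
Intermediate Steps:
p = -3/2 (p = -9/2 + (6 + 0)/2 = -9/2 + (1/2)*6 = -9/2 + 3 = -3/2 ≈ -1.5000)
V = 6 (V = -4*(-3/2) = 6)
Q = 9/5 (Q = 3/5 + 6/5 = 9/5 ≈ 1.8000)
(((5 - 2)*5 - 2)*(-8 + Q))*(-8) = (((5 - 2)*5 - 2)*(-8 + 9/5))*(-8) = ((3*5 - 2)*(-31/5))*(-8) = ((15 - 2)*(-31/5))*(-8) = (13*(-31/5))*(-8) = -403/5*(-8) = 3224/5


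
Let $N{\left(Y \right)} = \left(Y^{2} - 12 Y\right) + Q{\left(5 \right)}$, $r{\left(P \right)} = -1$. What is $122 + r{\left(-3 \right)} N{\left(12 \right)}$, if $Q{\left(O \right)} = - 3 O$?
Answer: $137$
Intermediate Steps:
$N{\left(Y \right)} = -15 + Y^{2} - 12 Y$ ($N{\left(Y \right)} = \left(Y^{2} - 12 Y\right) - 15 = -15 + Y^{2} - 12 Y$)
$122 + r{\left(-3 \right)} N{\left(12 \right)} = 122 - \left(-15 + 12^{2} - 144\right) = 122 - \left(-15 + 144 - 144\right) = 122 - -15 = 122 + 15 = 137$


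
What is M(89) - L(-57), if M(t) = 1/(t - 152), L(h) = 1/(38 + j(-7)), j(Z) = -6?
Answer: -95/2016 ≈ -0.047123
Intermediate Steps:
L(h) = 1/32 (L(h) = 1/(38 - 6) = 1/32)
M(t) = 1/(-152 + t)
M(89) - L(-57) = 1/(-152 + 89) - 1*1/32 = 1/(-63) - 1/32 = -1/63 - 1/32 = -95/2016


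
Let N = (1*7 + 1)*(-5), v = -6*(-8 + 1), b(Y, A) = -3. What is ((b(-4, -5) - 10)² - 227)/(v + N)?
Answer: -29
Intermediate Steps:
v = 42 (v = -6*(-7) = 42)
N = -40 (N = (7 + 1)*(-5) = 8*(-5) = -40)
((b(-4, -5) - 10)² - 227)/(v + N) = ((-3 - 10)² - 227)/(42 - 40) = ((-13)² - 227)/2 = (169 - 227)*(½) = -58*½ = -29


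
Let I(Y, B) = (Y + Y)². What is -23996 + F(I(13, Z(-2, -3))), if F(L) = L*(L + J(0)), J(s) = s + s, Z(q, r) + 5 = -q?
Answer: 432980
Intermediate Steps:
Z(q, r) = -5 - q
J(s) = 2*s
I(Y, B) = 4*Y² (I(Y, B) = (2*Y)² = 4*Y²)
F(L) = L² (F(L) = L*(L + 2*0) = L*(L + 0) = L*L = L²)
-23996 + F(I(13, Z(-2, -3))) = -23996 + (4*13²)² = -23996 + (4*169)² = -23996 + 676² = -23996 + 456976 = 432980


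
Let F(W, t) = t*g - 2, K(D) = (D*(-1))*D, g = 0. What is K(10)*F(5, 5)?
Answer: 200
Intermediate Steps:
K(D) = -D**2 (K(D) = (-D)*D = -D**2)
F(W, t) = -2 (F(W, t) = t*0 - 2 = 0 - 2 = -2)
K(10)*F(5, 5) = -1*10**2*(-2) = -1*100*(-2) = -100*(-2) = 200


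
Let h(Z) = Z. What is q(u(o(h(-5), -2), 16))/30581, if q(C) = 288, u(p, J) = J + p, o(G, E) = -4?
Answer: 288/30581 ≈ 0.0094176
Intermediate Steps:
q(u(o(h(-5), -2), 16))/30581 = 288/30581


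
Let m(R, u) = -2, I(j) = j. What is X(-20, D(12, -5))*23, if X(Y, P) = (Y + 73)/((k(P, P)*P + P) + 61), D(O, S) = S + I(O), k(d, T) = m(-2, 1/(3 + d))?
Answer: 1219/54 ≈ 22.574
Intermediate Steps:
k(d, T) = -2
D(O, S) = O + S (D(O, S) = S + O = O + S)
X(Y, P) = (73 + Y)/(61 - P) (X(Y, P) = (Y + 73)/((-2*P + P) + 61) = (73 + Y)/(-P + 61) = (73 + Y)/(61 - P))
X(-20, D(12, -5))*23 = ((73 - 20)/(61 - (12 - 5)))*23 = (53/(61 - 1*7))*23 = (53/(61 - 7))*23 = (53/54)*23 = 1219/54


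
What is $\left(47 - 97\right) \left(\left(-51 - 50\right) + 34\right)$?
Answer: $3350$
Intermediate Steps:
$\left(47 - 97\right) \left(\left(-51 - 50\right) + 34\right) = \left(47 - 97\right) \left(-101 + 34\right) = \left(47 - 97\right) \left(-67\right) = \left(-50\right) \left(-67\right) = 3350$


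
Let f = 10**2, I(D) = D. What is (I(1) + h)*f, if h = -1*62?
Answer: -6100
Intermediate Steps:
f = 100
h = -62
(I(1) + h)*f = (1 - 62)*100 = -61*100 = -6100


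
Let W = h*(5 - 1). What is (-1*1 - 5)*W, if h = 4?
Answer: -96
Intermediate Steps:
W = 16 (W = 4*(5 - 1) = 4*4 = 16)
(-1*1 - 5)*W = (-1*1 - 5)*16 = (-1 - 5)*16 = -6*16 = -96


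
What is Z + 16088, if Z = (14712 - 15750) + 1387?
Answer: 16437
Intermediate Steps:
Z = 349 (Z = -1038 + 1387 = 349)
Z + 16088 = 349 + 16088 = 16437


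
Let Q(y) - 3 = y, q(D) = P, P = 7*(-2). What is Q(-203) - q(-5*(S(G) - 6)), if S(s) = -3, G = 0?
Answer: -186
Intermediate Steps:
P = -14
q(D) = -14
Q(y) = 3 + y
Q(-203) - q(-5*(S(G) - 6)) = (3 - 203) - 1*(-14) = -200 + 14 = -186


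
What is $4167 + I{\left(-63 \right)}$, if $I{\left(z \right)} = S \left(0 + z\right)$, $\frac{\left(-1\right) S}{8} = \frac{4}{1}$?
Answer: $6183$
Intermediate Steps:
$S = -32$ ($S = - 8 \cdot \frac{4}{1} = - 8 \cdot 4 \cdot 1 = \left(-8\right) 4 = -32$)
$I{\left(z \right)} = - 32 z$ ($I{\left(z \right)} = - 32 \left(0 + z\right) = - 32 z$)
$4167 + I{\left(-63 \right)} = 4167 - -2016 = 4167 + 2016 = 6183$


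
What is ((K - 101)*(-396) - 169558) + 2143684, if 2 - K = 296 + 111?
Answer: 2174502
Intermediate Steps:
K = -405 (K = 2 - (296 + 111) = 2 - 1*407 = 2 - 407 = -405)
((K - 101)*(-396) - 169558) + 2143684 = ((-405 - 101)*(-396) - 169558) + 2143684 = (-506*(-396) - 169558) + 2143684 = (200376 - 169558) + 2143684 = 30818 + 2143684 = 2174502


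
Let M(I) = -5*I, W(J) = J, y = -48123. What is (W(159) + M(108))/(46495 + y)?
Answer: 381/1628 ≈ 0.23403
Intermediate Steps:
(W(159) + M(108))/(46495 + y) = (159 - 5*108)/(46495 - 48123) = (159 - 540)/(-1628) = -381*(-1/1628) = 381/1628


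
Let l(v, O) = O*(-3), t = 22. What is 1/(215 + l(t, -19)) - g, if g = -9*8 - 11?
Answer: 22577/272 ≈ 83.004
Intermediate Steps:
l(v, O) = -3*O
g = -83 (g = -72 - 11 = -83)
1/(215 + l(t, -19)) - g = 1/(215 - 3*(-19)) - 1*(-83) = 1/(215 + 57) + 83 = 1/272 + 83 = 22577/272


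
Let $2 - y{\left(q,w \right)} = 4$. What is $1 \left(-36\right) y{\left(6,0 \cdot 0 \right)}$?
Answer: $72$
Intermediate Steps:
$y{\left(q,w \right)} = -2$ ($y{\left(q,w \right)} = 2 - 4 = -2$)
$1 \left(-36\right) y{\left(6,0 \cdot 0 \right)} = 1 \left(-36\right) \left(-2\right) = \left(-36\right) \left(-2\right) = 72$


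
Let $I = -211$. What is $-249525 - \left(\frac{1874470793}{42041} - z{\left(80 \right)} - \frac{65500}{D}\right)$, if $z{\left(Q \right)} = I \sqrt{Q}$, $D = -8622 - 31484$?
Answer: $- \frac{247951735022604}{843048173} - 844 \sqrt{5} \approx -2.96 \cdot 10^{5}$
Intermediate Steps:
$D = -40106$ ($D = -8622 - 31484 = -40106$)
$z{\left(Q \right)} = - 211 \sqrt{Q}$
$-249525 - \left(\frac{1874470793}{42041} - z{\left(80 \right)} - \frac{65500}{D}\right) = -249525 - \left(\frac{37590139654779}{843048173} + 844 \sqrt{5}\right) = - \frac{247951735022604}{843048173} - 844 \sqrt{5}$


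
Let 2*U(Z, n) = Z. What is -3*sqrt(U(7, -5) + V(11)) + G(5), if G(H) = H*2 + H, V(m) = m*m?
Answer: 15 - 3*sqrt(498)/2 ≈ -18.474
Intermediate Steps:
V(m) = m**2
U(Z, n) = Z/2
G(H) = 3*H (G(H) = 2*H + H = 3*H)
-3*sqrt(U(7, -5) + V(11)) + G(5) = -3*sqrt((1/2)*7 + 11**2) + 3*5 = -3*sqrt(7/2 + 121) + 15 = -3*sqrt(498)/2 + 15 = 15 - 3*sqrt(498)/2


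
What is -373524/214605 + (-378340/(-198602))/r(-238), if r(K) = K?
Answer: -1478054638027/845316147165 ≈ -1.7485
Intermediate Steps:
-373524/214605 + (-378340/(-198602))/r(-238) = -373524/214605 - 378340/(-198602)/(-238) = -373524*1/214605 - 378340*(-1/198602)*(-1/238) = -124508/71535 + (189170/99301)*(-1/238) = -124508/71535 - 94585/11816819 = -1478054638027/845316147165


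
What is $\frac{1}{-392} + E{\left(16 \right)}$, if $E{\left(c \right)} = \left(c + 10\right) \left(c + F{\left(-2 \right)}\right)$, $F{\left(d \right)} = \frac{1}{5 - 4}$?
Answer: $\frac{173263}{392} \approx 442.0$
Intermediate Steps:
$F{\left(d \right)} = 1$ ($F{\left(d \right)} = 1^{-1} = 1$)
$E{\left(c \right)} = \left(1 + c\right) \left(10 + c\right)$ ($E{\left(c \right)} = \left(c + 10\right) \left(c + 1\right) = \left(10 + c\right) \left(1 + c\right) = \left(1 + c\right) \left(10 + c\right)$)
$\frac{1}{-392} + E{\left(16 \right)} = \frac{1}{-392} + \left(10 + 16^{2} + 11 \cdot 16\right) = - \frac{1}{392} + \left(10 + 256 + 176\right) = - \frac{1}{392} + 442 = \frac{173263}{392}$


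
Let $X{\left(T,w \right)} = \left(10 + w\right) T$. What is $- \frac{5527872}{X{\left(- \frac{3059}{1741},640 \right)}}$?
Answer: $\frac{687430368}{142025} \approx 4840.2$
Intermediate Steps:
$X{\left(T,w \right)} = T \left(10 + w\right)$
$- \frac{5527872}{X{\left(- \frac{3059}{1741},640 \right)}} = - \frac{5527872}{- \frac{3059}{1741} \left(10 + 640\right)} = - \frac{5527872}{\left(-3059\right) \frac{1}{1741} \cdot 650} = - \frac{5527872}{\left(- \frac{3059}{1741}\right) 650} = - \frac{5527872}{- \frac{1988350}{1741}} = \left(-5527872\right) \left(- \frac{1741}{1988350}\right) = \frac{687430368}{142025}$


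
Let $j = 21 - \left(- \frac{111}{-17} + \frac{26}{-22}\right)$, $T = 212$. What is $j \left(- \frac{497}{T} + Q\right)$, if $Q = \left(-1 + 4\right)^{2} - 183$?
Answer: $- \frac{109425895}{39644} \approx -2760.2$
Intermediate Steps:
$Q = -174$ ($Q = 3^{2} - 183 = 9 - 183 = -174$)
$j = \frac{2927}{187}$ ($j = 21 - \left(\left(-111\right) \left(- \frac{1}{17}\right) + 26 \left(- \frac{1}{22}\right)\right) = 21 - \left(\frac{111}{17} - \frac{13}{11}\right) = 21 - \frac{1000}{187} = \frac{2927}{187} \approx 15.652$)
$j \left(- \frac{497}{T} + Q\right) = \frac{2927 \left(- \frac{497}{212} - 174\right)}{187} = \frac{2927}{187} \left(- \frac{37385}{212}\right) = - \frac{109425895}{39644}$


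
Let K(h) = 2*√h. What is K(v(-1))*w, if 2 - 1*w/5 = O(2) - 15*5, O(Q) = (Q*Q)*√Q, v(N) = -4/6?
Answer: 10*I*√6*(77 - 4*√2)/3 ≈ 582.51*I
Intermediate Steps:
v(N) = -⅔ (v(N) = -4*⅙ = -⅔)
O(Q) = Q^(5/2) (O(Q) = Q²*√Q = Q^(5/2))
w = 385 - 20*√2 (w = 10 - 5*(2^(5/2) - 15*5) = 10 - 5*(4*√2 - 75) = 10 - 5*(-75 + 4*√2) = 10 + (375 - 20*√2) = 385 - 20*√2 ≈ 356.72)
K(v(-1))*w = (2*√(-⅔))*(385 - 20*√2) = (2*(I*√6/3))*(385 - 20*√2) = (2*I*√6/3)*(385 - 20*√2) = 2*I*√6*(385 - 20*√2)/3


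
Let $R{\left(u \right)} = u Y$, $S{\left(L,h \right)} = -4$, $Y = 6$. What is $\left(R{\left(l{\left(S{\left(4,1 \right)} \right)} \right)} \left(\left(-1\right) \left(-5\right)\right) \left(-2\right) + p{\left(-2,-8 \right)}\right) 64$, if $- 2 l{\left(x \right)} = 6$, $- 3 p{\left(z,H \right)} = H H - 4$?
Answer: $10240$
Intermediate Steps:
$p{\left(z,H \right)} = \frac{4}{3} - \frac{H^{2}}{3}$ ($p{\left(z,H \right)} = - \frac{H H - 4}{3} = - \frac{H^{2} - 4}{3} = - \frac{-4 + H^{2}}{3} = \frac{4}{3} - \frac{H^{2}}{3}$)
$l{\left(x \right)} = -3$ ($l{\left(x \right)} = \left(- \frac{1}{2}\right) 6 = -3$)
$R{\left(u \right)} = 6 u$ ($R{\left(u \right)} = u 6 = 6 u$)
$\left(R{\left(l{\left(S{\left(4,1 \right)} \right)} \right)} \left(\left(-1\right) \left(-5\right)\right) \left(-2\right) + p{\left(-2,-8 \right)}\right) 64 = \left(6 \left(-3\right) \left(\left(-1\right) \left(-5\right)\right) \left(-2\right) + \left(\frac{4}{3} - \frac{\left(-8\right)^{2}}{3}\right)\right) 64 = \left(\left(-18\right) 5 \left(-2\right) + \left(\frac{4}{3} - \frac{64}{3}\right)\right) 64 = \left(\left(-90\right) \left(-2\right) + \left(\frac{4}{3} - \frac{64}{3}\right)\right) 64 = \left(180 - 20\right) 64 = 160 \cdot 64 = 10240$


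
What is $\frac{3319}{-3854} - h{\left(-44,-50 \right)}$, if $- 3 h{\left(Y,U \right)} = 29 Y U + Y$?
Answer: $\frac{81901889}{3854} \approx 21251.0$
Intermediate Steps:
$h{\left(Y,U \right)} = - \frac{Y}{3} - \frac{29 U Y}{3}$ ($h{\left(Y,U \right)} = - \frac{29 Y U + Y}{3} = - \frac{29 U Y + Y}{3} = - \frac{Y + 29 U Y}{3} = - \frac{Y}{3} - \frac{29 U Y}{3}$)
$\frac{3319}{-3854} - h{\left(-44,-50 \right)} = \frac{3319}{-3854} - \left(- \frac{1}{3}\right) \left(-44\right) \left(1 + 29 \left(-50\right)\right) = 3319 \left(- \frac{1}{3854}\right) - \left(- \frac{1}{3}\right) \left(-44\right) \left(1 - 1450\right) = - \frac{3319}{3854} - \left(- \frac{1}{3}\right) \left(-44\right) \left(-1449\right) = - \frac{3319}{3854} - -21252 = - \frac{3319}{3854} + 21252 = \frac{81901889}{3854}$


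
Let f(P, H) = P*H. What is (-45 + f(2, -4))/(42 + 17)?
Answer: -53/59 ≈ -0.89830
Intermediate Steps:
f(P, H) = H*P
(-45 + f(2, -4))/(42 + 17) = (-45 - 4*2)/(42 + 17) = (-45 - 8)/59 = -53*1/59 = -53/59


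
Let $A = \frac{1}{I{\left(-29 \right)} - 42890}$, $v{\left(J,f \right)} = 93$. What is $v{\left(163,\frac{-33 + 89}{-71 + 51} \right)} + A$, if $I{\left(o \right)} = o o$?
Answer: $\frac{3910556}{42049} \approx 93.0$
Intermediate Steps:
$I{\left(o \right)} = o^{2}$
$A = - \frac{1}{42049}$ ($A = \frac{1}{\left(-29\right)^{2} - 42890} = \frac{1}{841 - 42890} = \frac{1}{-42049} = - \frac{1}{42049} \approx -2.3782 \cdot 10^{-5}$)
$v{\left(163,\frac{-33 + 89}{-71 + 51} \right)} + A = 93 - \frac{1}{42049} = \frac{3910556}{42049}$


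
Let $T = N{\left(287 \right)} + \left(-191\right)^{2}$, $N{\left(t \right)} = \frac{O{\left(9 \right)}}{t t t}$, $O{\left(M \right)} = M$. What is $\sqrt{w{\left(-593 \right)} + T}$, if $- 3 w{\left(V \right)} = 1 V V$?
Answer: $\frac{i \sqrt{4929850383898251}}{247107} \approx 284.14 i$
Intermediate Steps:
$N{\left(t \right)} = \frac{9}{t^{3}}$ ($N{\left(t \right)} = \frac{9}{t t t} = \frac{9}{t^{2} t} = \frac{9}{t^{3}}$)
$w{\left(V \right)} = - \frac{V^{2}}{3}$ ($w{\left(V \right)} = - \frac{1 V V}{3} = - \frac{V V}{3} = - \frac{V^{2}}{3}$)
$T = \frac{862407301352}{23639903}$ ($T = \frac{9}{23639903} + \left(-191\right)^{2} = 9 \cdot \frac{1}{23639903} + 36481 = \frac{9}{23639903} + 36481 = \frac{862407301352}{23639903} \approx 36481.0$)
$\sqrt{w{\left(-593 \right)} + T} = \sqrt{- \frac{\left(-593\right)^{2}}{3} + \frac{862407301352}{23639903}} = \sqrt{\left(- \frac{1}{3}\right) 351649 + \frac{862407301352}{23639903}} = \sqrt{- \frac{351649}{3} + \frac{862407301352}{23639903}} = \sqrt{- \frac{5725726345991}{70919709}} = \frac{i \sqrt{4929850383898251}}{247107}$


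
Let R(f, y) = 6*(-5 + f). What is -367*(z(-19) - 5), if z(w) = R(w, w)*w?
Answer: -1002277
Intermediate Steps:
R(f, y) = -30 + 6*f
z(w) = w*(-30 + 6*w) (z(w) = (-30 + 6*w)*w = w*(-30 + 6*w))
-367*(z(-19) - 5) = -367*(6*(-19)*(-5 - 19) - 5) = -367*(6*(-19)*(-24) - 5) = -367*(2736 - 5) = -367*2731 = -1002277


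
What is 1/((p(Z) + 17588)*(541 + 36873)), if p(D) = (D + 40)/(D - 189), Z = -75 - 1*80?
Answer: 172/113184589609 ≈ 1.5196e-9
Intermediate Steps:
Z = -155 (Z = -75 - 80 = -155)
p(D) = (40 + D)/(-189 + D)
1/((p(Z) + 17588)*(541 + 36873)) = 1/(((40 - 155)/(-189 - 155) + 17588)*(541 + 36873)) = 1/((-115/(-344) + 17588)*37414) = 1/((-1/344*(-115) + 17588)*37414) = 1/((115/344 + 17588)*37414) = 1/((6050387/344)*37414) = 1/(113184589609/172) = 172/113184589609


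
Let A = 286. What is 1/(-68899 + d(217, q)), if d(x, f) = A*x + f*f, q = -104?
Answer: 1/3979 ≈ 0.00025132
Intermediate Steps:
d(x, f) = f² + 286*x (d(x, f) = 286*x + f*f = 286*x + f² = f² + 286*x)
1/(-68899 + d(217, q)) = 1/(-68899 + ((-104)² + 286*217)) = 1/(-68899 + (10816 + 62062)) = 1/(-68899 + 72878) = 1/3979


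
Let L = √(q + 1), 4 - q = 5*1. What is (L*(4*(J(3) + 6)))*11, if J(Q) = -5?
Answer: 0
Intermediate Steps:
q = -1 (q = 4 - 5 = -1)
L = 0 (L = √(-1 + 1) = √0 = 0)
(L*(4*(J(3) + 6)))*11 = (0*(4*(-5 + 6)))*11 = (0*(4*1))*11 = (0*4)*11 = 0*11 = 0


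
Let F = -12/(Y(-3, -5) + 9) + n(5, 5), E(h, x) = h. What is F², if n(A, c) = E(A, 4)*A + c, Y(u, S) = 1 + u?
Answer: 39204/49 ≈ 800.08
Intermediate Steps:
n(A, c) = c + A² (n(A, c) = A*A + c = A² + c = c + A²)
F = 198/7 (F = -12/((1 - 3) + 9) + (5 + 5²) = -12/(-2 + 9) + (5 + 25) = -12/7 + 30 = 198/7 ≈ 28.286)
F² = (198/7)² = 39204/49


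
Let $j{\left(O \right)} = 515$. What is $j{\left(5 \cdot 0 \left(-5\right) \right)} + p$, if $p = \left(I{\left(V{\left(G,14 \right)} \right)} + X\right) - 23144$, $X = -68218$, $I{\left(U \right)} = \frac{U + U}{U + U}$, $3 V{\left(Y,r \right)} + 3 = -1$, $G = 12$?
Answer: $-90846$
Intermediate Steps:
$V{\left(Y,r \right)} = - \frac{4}{3}$ ($V{\left(Y,r \right)} = -1 + \frac{1}{3} \left(-1\right) = -1 - \frac{1}{3} = - \frac{4}{3}$)
$I{\left(U \right)} = 1$ ($I{\left(U \right)} = \frac{2 U}{2 U} = 2 U \frac{1}{2 U} = 1$)
$p = -91361$ ($p = \left(1 - 68218\right) - 23144 = -68217 - 23144 = -91361$)
$j{\left(5 \cdot 0 \left(-5\right) \right)} + p = 515 - 91361 = -90846$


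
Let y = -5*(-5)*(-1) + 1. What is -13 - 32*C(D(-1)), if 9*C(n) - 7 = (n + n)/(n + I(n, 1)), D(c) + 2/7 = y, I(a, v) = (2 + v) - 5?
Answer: -9203/207 ≈ -44.459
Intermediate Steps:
I(a, v) = -3 + v
y = -24 (y = 25*(-1) + 1 = -25 + 1 = -24)
D(c) = -170/7 (D(c) = -2/7 - 24 = -170/7)
C(n) = 7/9 + 2*n/(9*(-2 + n)) (C(n) = 7/9 + ((n + n)/(n + (-3 + 1)))/9 = 7/9 + ((2*n)/(n - 2))/9 = 7/9 + ((2*n)/(-2 + n))/9 = 7/9 + (2*n/(-2 + n))/9 = 7/9 + 2*n/(9*(-2 + n)))
-13 - 32*C(D(-1)) = -13 - 32*(-14/9 - 170/7)/(-2 - 170/7) = -13 - 32*(-1628)/((-184/7)*63) = -13 - (-28)*(-1628)/(23*63) = -13 - 32*407/414 = -13 - 6512/207 = -9203/207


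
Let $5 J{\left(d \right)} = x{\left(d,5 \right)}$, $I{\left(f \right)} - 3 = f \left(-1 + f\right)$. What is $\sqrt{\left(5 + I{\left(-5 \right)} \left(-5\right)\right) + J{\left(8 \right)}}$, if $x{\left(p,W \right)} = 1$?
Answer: $\frac{i \sqrt{3995}}{5} \approx 12.641 i$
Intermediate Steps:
$I{\left(f \right)} = 3 + f \left(-1 + f\right)$
$J{\left(d \right)} = \frac{1}{5}$ ($J{\left(d \right)} = \frac{1}{5} \cdot 1 = \frac{1}{5}$)
$\sqrt{\left(5 + I{\left(-5 \right)} \left(-5\right)\right) + J{\left(8 \right)}} = \sqrt{\left(5 + \left(3 + \left(-5\right)^{2} - -5\right) \left(-5\right)\right) + \frac{1}{5}} = \sqrt{\left(5 + \left(3 + 25 + 5\right) \left(-5\right)\right) + \frac{1}{5}} = \sqrt{\left(5 + 33 \left(-5\right)\right) + \frac{1}{5}} = \sqrt{\left(5 - 165\right) + \frac{1}{5}} = \sqrt{-160 + \frac{1}{5}} = \sqrt{- \frac{799}{5}} = \frac{i \sqrt{3995}}{5}$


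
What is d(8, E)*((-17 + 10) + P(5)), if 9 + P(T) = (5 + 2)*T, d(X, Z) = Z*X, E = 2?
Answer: 304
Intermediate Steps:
d(X, Z) = X*Z
P(T) = -9 + 7*T (P(T) = -9 + (5 + 2)*T = -9 + 7*T)
d(8, E)*((-17 + 10) + P(5)) = (8*2)*((-17 + 10) + (-9 + 7*5)) = 16*(-7 + (-9 + 35)) = 16*(-7 + 26) = 16*19 = 304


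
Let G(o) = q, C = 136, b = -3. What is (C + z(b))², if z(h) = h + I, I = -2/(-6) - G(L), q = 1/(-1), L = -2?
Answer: 162409/9 ≈ 18045.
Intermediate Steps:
q = -1
G(o) = -1
I = 4/3 (I = -2/(-6) - 1*(-1) = -2*(-⅙) + 1 = ⅓ + 1 = 4/3 ≈ 1.3333)
z(h) = 4/3 + h (z(h) = h + 4/3 = 4/3 + h)
(C + z(b))² = (136 + (4/3 - 3))² = (136 - 5/3)² = (403/3)² = 162409/9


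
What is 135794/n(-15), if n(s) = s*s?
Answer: 135794/225 ≈ 603.53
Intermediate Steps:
n(s) = s²
135794/n(-15) = 135794/((-15)²) = 135794/225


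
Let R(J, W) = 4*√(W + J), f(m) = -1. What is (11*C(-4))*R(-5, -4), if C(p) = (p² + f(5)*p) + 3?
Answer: 3036*I ≈ 3036.0*I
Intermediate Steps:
R(J, W) = 4*√(J + W)
C(p) = 3 + p² - p (C(p) = (p² - p) + 3 = 3 + p² - p)
(11*C(-4))*R(-5, -4) = (11*(3 + (-4)² - 1*(-4)))*(4*√(-5 - 4)) = (11*(3 + 16 + 4))*(4*√(-9)) = (11*23)*(4*(3*I)) = 253*(12*I) = 3036*I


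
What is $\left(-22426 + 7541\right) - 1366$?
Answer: $-16251$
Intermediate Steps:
$\left(-22426 + 7541\right) - 1366 = -14885 - 1366 = -16251$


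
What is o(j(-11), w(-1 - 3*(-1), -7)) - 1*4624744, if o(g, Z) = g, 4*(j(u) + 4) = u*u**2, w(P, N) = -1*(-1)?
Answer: -18500323/4 ≈ -4.6251e+6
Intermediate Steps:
w(P, N) = 1
j(u) = -4 + u**3/4 (j(u) = -4 + (u*u**2)/4 = -4 + u**3/4)
o(j(-11), w(-1 - 3*(-1), -7)) - 1*4624744 = (-4 + (1/4)*(-11)**3) - 1*4624744 = (-4 + (1/4)*(-1331)) - 4624744 = (-4 - 1331/4) - 4624744 = -1347/4 - 4624744 = -18500323/4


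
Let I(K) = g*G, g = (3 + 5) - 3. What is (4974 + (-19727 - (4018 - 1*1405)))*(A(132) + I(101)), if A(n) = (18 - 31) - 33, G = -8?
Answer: 1493476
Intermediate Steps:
g = 5 (g = 8 - 3 = 5)
A(n) = -46 (A(n) = -13 - 33 = -46)
I(K) = -40 (I(K) = 5*(-8) = -40)
(4974 + (-19727 - (4018 - 1*1405)))*(A(132) + I(101)) = (4974 + (-19727 - (4018 - 1*1405)))*(-46 - 40) = (4974 + (-19727 - (4018 - 1405)))*(-86) = (4974 + (-19727 - 1*2613))*(-86) = (4974 + (-19727 - 2613))*(-86) = (4974 - 22340)*(-86) = -17366*(-86) = 1493476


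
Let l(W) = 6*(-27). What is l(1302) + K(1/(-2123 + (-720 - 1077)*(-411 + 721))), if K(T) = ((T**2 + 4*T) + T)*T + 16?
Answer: -25529248724020464358/174857867972762057 ≈ -146.00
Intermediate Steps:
l(W) = -162
K(T) = 16 + T*(T**2 + 5*T) (K(T) = (T**2 + 5*T)*T + 16 = T*(T**2 + 5*T) + 16 = 16 + T*(T**2 + 5*T))
l(1302) + K(1/(-2123 + (-720 - 1077)*(-411 + 721))) = -162 + (16 + (1/(-2123 + (-720 - 1077)*(-411 + 721)))**3 + 5*(1/(-2123 + (-720 - 1077)*(-411 + 721)))**2) = -162 + (16 + (1/(-2123 - 1797*310))**3 + 5*(1/(-2123 - 1797*310))**2) = -162 + (16 + (1/(-2123 - 557070))**3 + 5*(1/(-2123 - 557070))**2) = -162 + (16 + (1/(-559193))**3 + 5*(1/(-559193))**2) = -162 + (16 + (-1/559193)**3 + 5*(-1/559193)**2) = -162 + (16 - 1/174857867972762057 + 5*(1/312696811249)) = -162 + (16 - 1/174857867972762057 + 5/312696811249) = -162 + 2797725887566988876/174857867972762057 = -25529248724020464358/174857867972762057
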